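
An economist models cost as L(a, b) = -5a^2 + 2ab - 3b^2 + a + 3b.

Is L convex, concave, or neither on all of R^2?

L is quadratic, so its Hessian is the constant matrix H = [[-10, 2], [2, -6]].
det(H) = 56, tr(H) = -16.
det(H) > 0 and tr(H) < 0, so H is negative definite everywhere: concave.

concave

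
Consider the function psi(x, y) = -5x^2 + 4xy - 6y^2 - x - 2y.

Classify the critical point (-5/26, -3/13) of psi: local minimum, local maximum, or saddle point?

local maximum

The Hessian of psi is constant: H = [[-10, 4], [4, -12]].
det(H) = (-10)·(-12) − 4² = 104.
det(H) > 0 and tr(H) = -22 < 0, so H is negative definite and the point is a local maximum.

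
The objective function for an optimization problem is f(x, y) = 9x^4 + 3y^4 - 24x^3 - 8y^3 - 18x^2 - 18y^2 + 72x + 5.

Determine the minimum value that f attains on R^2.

f(x,y) separates as P(x) + Q(y) + 5, so its minimum is min P + min Q + 5.
P'(x) = 36(x - 2)(x - 1)(x + 1) vanishes at x ∈ {-1, 1, 2}; Q'(y) = 12y(y - 3)(y + 1) vanishes at y ∈ {-1, 0, 3}.
Local minima of P (where P''>0): P(-1)=-57, P(2)=24. Local minima of Q: Q(-1)=-7, Q(3)=-135.
So the global minimum of f is P(-1) + Q(3) + 5 = -57 − 135 + 5 = -187, attained at (-1, 3).

-187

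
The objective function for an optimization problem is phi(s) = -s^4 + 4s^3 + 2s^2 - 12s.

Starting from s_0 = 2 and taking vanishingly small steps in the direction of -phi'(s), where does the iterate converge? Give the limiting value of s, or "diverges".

1

phi'(s) = -4(s - 3)(s - 1)(s + 1), so phi'(2) = 12.
Gradient descent moves in the -phi' direction, i.e. s is decreasing.
The nearest critical point in that direction is s = 1, where phi'' = 16 > 0 (a local minimum). The iterate converges there.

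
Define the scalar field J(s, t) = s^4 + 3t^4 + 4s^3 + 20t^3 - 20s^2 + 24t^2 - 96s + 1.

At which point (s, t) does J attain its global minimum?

(3, -4)

J(s,t) separates as P(s) + Q(t) + 1, so its minimum is min P + min Q + 1.
P'(s) = 4(s - 3)(s + 2)(s + 4) vanishes at s ∈ {-4, -2, 3}; Q'(t) = 12t(t + 1)(t + 4) vanishes at t ∈ {-4, -1, 0}.
Local minima of P (where P''>0): P(-4)=64, P(3)=-279. Local minima of Q: Q(-4)=-128, Q(0)=0.
So the global minimum of J is P(3) + Q(-4) + 1 = -279 − 128 + 1 = -406, attained at (3, -4).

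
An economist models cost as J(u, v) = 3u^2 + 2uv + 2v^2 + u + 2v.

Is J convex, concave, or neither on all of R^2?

convex

J is quadratic, so its Hessian is the constant matrix H = [[6, 2], [2, 4]].
det(H) = 20, tr(H) = 10.
det(H) > 0 and tr(H) > 0, so H is positive definite everywhere: convex.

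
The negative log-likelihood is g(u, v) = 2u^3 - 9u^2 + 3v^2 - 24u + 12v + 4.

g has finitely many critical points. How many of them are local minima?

g separates as a function of u plus a function of v, so ∇g=0 decouples.
∂g/∂u = 6(u - 4)(u + 1) = 0 at u ∈ {-1, 4}; ∂g/∂v = 6(v + 2) = 0 at v ∈ {-2}.
The Hessian is diagonal: diag(g_uu, g_vv). Second derivatives: g_uu(-1)=-30, g_uu(4)=30; g_vv(-2)=6.
Local minima occur where both diagonal entries positive: (4, -2). Count: 1.

1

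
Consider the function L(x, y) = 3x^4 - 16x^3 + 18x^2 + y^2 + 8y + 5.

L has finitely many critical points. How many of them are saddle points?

L separates as a function of x plus a function of y, so ∇L=0 decouples.
∂L/∂x = 12x(x - 3)(x - 1) = 0 at x ∈ {0, 1, 3}; ∂L/∂y = 2(y + 4) = 0 at y ∈ {-4}.
The Hessian is diagonal: diag(L_xx, L_yy). Second derivatives: L_xx(0)=36, L_xx(1)=-24, L_xx(3)=72; L_yy(-4)=2.
Saddle points occur where the two diagonal entries have opposite signs: (1, -4). Count: 1.

1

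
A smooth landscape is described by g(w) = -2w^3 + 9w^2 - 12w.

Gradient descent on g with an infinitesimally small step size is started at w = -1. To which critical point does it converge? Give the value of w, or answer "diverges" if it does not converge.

g'(w) = -6(w - 2)(w - 1), so g'(-1) = -36.
Gradient descent moves in the -g' direction, i.e. w is increasing.
The nearest critical point in that direction is w = 1, where g'' = 6 > 0 (a local minimum). The iterate converges there.

1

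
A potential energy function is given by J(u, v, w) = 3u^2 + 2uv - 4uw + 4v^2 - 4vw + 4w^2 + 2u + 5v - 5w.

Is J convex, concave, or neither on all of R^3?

convex

J is quadratic, so its Hessian is the constant matrix H = [[6, 2, -4], [2, 8, -4], [-4, -4, 8]].
Leading principal minors: 6, 44, 192.
All positive ⇒ H ≻ 0 ⇒ convex.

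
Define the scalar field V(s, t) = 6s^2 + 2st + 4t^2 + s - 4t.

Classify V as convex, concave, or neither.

V is quadratic, so its Hessian is the constant matrix H = [[12, 2], [2, 8]].
det(H) = 92, tr(H) = 20.
det(H) > 0 and tr(H) > 0, so H is positive definite everywhere: convex.

convex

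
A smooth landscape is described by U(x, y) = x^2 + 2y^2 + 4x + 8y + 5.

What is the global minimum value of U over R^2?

U(x,y) separates as P(x) + Q(y) + 5, so its minimum is min P + min Q + 5.
P'(x) = 2x + 4 vanishes at x ∈ {-2}; Q'(y) = 4y + 8 vanishes at y ∈ {-2}.
Local minima of P (where P''>0): P(-2)=-4. Local minima of Q: Q(-2)=-8.
So the global minimum of U is P(-2) + Q(-2) + 5 = -4 − 8 + 5 = -7, attained at (-2, -2).

-7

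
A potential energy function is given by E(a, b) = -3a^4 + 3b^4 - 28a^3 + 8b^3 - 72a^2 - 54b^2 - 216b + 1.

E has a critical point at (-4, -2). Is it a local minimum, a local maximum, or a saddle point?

local maximum

The mixed partial ∂²E/∂a∂b is 0, so the Hessian at any point is diag(E_aa, E_bb) = diag(-12(3a^2 + 14a + 12), 12(3b^2 + 4b - 9)).
At (-4, -2): H = diag(-48, -60).
Both eigenvalues are negative, so H is negative definite: a local maximum.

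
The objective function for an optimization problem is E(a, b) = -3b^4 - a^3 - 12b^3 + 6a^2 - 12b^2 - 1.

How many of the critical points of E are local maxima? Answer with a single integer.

2

E separates as a function of a plus a function of b, so ∇E=0 decouples.
∂E/∂a = -3a(a - 4) = 0 at a ∈ {0, 4}; ∂E/∂b = -12b(b + 1)(b + 2) = 0 at b ∈ {-2, -1, 0}.
The Hessian is diagonal: diag(E_aa, E_bb). Second derivatives: E_aa(0)=12, E_aa(4)=-12; E_bb(-2)=-24, E_bb(-1)=12, E_bb(0)=-24.
Local maxima occur where both diagonal entries negative: (4, -2), (4, 0). Count: 2.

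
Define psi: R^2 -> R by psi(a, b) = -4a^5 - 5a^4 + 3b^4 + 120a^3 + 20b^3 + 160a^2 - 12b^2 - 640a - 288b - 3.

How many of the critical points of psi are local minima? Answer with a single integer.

4

psi separates as a function of a plus a function of b, so ∇psi=0 decouples.
∂psi/∂a = -20(a - 4)(a - 1)(a + 2)(a + 4) = 0 at a ∈ {-4, -2, 1, 4}; ∂psi/∂b = 12(b - 2)(b + 3)(b + 4) = 0 at b ∈ {-4, -3, 2}.
The Hessian is diagonal: diag(psi_aa, psi_bb). Second derivatives: psi_aa(-4)=1600, psi_aa(-2)=-720, psi_aa(1)=900, psi_aa(4)=-2880; psi_bb(-4)=72, psi_bb(-3)=-60, psi_bb(2)=360.
Local minima occur where both diagonal entries positive: (-4, -4), (-4, 2), (1, -4), (1, 2). Count: 4.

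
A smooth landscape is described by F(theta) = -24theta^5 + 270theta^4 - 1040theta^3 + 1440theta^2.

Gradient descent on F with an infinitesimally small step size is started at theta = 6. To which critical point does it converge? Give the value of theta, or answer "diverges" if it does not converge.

F'(theta) = -120theta(theta - 4)(theta - 3)(theta - 2), so F'(6) = -17280.
Gradient descent moves in the -F' direction, i.e. theta is increasing.
There is no critical point above theta=6, and F' keeps the same sign, so the iterate runs off to +∞.

diverges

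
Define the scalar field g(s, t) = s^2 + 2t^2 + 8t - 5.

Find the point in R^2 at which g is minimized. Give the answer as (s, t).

g(s,t) separates as P(s) + Q(t) − 5, so its minimum is min P + min Q − 5.
P'(s) = 2s vanishes at s ∈ {0}; Q'(t) = 4(t + 2) vanishes at t ∈ {-2}.
Local minima of P (where P''>0): P(0)=0. Local minima of Q: Q(-2)=-8.
So the global minimum of g is P(0) + Q(-2) − 5 = 0 − 8 − 5 = -13, attained at (0, -2).

(0, -2)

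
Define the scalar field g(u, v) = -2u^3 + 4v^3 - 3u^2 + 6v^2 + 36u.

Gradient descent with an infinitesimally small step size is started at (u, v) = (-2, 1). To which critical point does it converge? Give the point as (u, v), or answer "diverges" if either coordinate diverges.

(-3, 0)

g is separable, so gradient descent decouples: u follows -∂g/∂u, v follows -∂g/∂v.
∂g/∂u = -6(u - 2)(u + 3); at u=-2 this is 24, so u decreases.
∂g/∂v = 12v(v + 1); at v=1 this is 24, so v decreases.
u converges to its nearest critical value -3 (a local min of the u-part); v converges to 0. The iterate converges to (-3, 0).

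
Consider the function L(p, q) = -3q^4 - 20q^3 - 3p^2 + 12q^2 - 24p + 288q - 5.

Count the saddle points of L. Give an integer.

1

L separates as a function of p plus a function of q, so ∇L=0 decouples.
∂L/∂p = -6(p + 4) = 0 at p ∈ {-4}; ∂L/∂q = -12(q - 2)(q + 3)(q + 4) = 0 at q ∈ {-4, -3, 2}.
The Hessian is diagonal: diag(L_pp, L_qq). Second derivatives: L_pp(-4)=-6; L_qq(-4)=-72, L_qq(-3)=60, L_qq(2)=-360.
Saddle points occur where the two diagonal entries have opposite signs: (-4, -3). Count: 1.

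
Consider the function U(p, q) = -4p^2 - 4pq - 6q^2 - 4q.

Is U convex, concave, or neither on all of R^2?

concave

U is quadratic, so its Hessian is the constant matrix H = [[-8, -4], [-4, -12]].
det(H) = 80, tr(H) = -20.
det(H) > 0 and tr(H) < 0, so H is negative definite everywhere: concave.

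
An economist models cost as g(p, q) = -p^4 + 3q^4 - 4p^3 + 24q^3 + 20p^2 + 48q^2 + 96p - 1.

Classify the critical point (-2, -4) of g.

The mixed partial ∂²g/∂p∂q is 0, so the Hessian at any point is diag(g_pp, g_qq) = diag(4(-3p^2 - 6p + 10), 12(3q^2 + 12q + 8)).
At (-2, -4): H = diag(40, 96).
Both eigenvalues are positive, so H is positive definite: a local minimum.

local minimum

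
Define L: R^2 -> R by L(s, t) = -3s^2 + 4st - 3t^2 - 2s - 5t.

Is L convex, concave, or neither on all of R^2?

concave

L is quadratic, so its Hessian is the constant matrix H = [[-6, 4], [4, -6]].
det(H) = 20, tr(H) = -12.
det(H) > 0 and tr(H) < 0, so H is negative definite everywhere: concave.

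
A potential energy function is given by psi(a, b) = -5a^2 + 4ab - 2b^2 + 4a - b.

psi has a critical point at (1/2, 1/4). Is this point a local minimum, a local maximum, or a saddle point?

local maximum

The Hessian of psi is constant: H = [[-10, 4], [4, -4]].
det(H) = (-10)·(-4) − 4² = 24.
det(H) > 0 and tr(H) = -14 < 0, so H is negative definite and the point is a local maximum.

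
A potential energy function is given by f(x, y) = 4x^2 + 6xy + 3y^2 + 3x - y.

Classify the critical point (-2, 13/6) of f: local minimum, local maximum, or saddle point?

local minimum

The Hessian of f is constant: H = [[8, 6], [6, 6]].
det(H) = 8·6 − 6² = 12.
det(H) > 0 and tr(H) = 14 > 0, so H is positive definite and the point is a local minimum.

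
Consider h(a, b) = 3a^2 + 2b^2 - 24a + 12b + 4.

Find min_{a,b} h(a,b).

h(a,b) separates as P(a) + Q(b) + 4, so its minimum is min P + min Q + 4.
P'(a) = 6a - 24 vanishes at a ∈ {4}; Q'(b) = 4b + 12 vanishes at b ∈ {-3}.
Local minima of P (where P''>0): P(4)=-48. Local minima of Q: Q(-3)=-18.
So the global minimum of h is P(4) + Q(-3) + 4 = -48 − 18 + 4 = -62, attained at (4, -3).

-62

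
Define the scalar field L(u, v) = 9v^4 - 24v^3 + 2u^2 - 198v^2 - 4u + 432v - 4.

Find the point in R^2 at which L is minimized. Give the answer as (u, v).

L(u,v) separates as P(u) + Q(v) − 4, so its minimum is min P + min Q − 4.
P'(u) = 4u - 4 vanishes at u ∈ {1}; Q'(v) = 36(v - 4)(v - 1)(v + 3) vanishes at v ∈ {-3, 1, 4}.
Local minima of P (where P''>0): P(1)=-2. Local minima of Q: Q(-3)=-1701, Q(4)=-672.
So the global minimum of L is P(1) + Q(-3) − 4 = -2 − 1701 − 4 = -1707, attained at (1, -3).

(1, -3)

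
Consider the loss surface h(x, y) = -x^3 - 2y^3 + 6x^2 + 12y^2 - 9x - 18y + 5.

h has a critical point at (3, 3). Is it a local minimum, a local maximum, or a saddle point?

local maximum

The mixed partial ∂²h/∂x∂y is 0, so the Hessian at any point is diag(h_xx, h_yy) = diag(6(-x + 2), 12(-y + 2)).
At (3, 3): H = diag(-6, -12).
Both eigenvalues are negative, so H is negative definite: a local maximum.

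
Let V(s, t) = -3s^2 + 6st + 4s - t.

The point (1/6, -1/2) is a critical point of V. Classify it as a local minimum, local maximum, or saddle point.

saddle point

The Hessian of V is constant: H = [[-6, 6], [6, 0]].
det(H) = (-6)·0 − 6² = -36.
Since det(H) < 0, H is indefinite and the critical point is a saddle point.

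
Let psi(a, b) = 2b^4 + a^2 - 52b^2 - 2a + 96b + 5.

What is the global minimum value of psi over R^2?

-700

psi(a,b) separates as P(a) + Q(b) + 5, so its minimum is min P + min Q + 5.
P'(a) = 2a - 2 vanishes at a ∈ {1}; Q'(b) = 8(b - 3)(b - 1)(b + 4) vanishes at b ∈ {-4, 1, 3}.
Local minima of P (where P''>0): P(1)=-1. Local minima of Q: Q(-4)=-704, Q(3)=-18.
So the global minimum of psi is P(1) + Q(-4) + 5 = -1 − 704 + 5 = -700, attained at (1, -4).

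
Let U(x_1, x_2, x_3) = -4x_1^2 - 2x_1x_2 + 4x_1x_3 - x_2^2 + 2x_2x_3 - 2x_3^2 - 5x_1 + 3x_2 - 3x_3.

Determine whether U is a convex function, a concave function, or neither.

concave

U is quadratic, so its Hessian is the constant matrix H = [[-8, -2, 4], [-2, -2, 2], [4, 2, -4]].
Leading principal minors: -8, 12, -16.
Signs alternate −, +, − ⇒ H ≺ 0 ⇒ concave.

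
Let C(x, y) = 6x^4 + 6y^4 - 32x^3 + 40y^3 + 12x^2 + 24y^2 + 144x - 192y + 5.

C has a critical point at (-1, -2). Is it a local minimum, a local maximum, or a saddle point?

saddle point

The mixed partial ∂²C/∂x∂y is 0, so the Hessian at any point is diag(C_xx, C_yy) = diag(24(3x^2 - 8x + 1), 24(3y^2 + 10y + 2)).
At (-1, -2): H = diag(288, -144).
The eigenvalues have opposite signs, so H is indefinite: a saddle point.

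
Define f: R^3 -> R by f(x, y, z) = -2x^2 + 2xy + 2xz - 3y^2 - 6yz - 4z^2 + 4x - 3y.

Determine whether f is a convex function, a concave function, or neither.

concave

f is quadratic, so its Hessian is the constant matrix H = [[-4, 2, 2], [2, -6, -6], [2, -6, -8]].
Leading principal minors: -4, 20, -40.
Signs alternate −, +, − ⇒ H ≺ 0 ⇒ concave.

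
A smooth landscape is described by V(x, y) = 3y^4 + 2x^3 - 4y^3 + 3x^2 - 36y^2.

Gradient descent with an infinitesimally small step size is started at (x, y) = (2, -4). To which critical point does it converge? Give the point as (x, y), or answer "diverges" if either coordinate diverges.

(0, -2)

V is separable, so gradient descent decouples: x follows -∂V/∂x, y follows -∂V/∂y.
∂V/∂x = 6x(x + 1); at x=2 this is 36, so x decreases.
∂V/∂y = 12y(y - 3)(y + 2); at y=-4 this is -672, so y increases.
x converges to its nearest critical value 0 (a local min of the x-part); y converges to -2. The iterate converges to (0, -2).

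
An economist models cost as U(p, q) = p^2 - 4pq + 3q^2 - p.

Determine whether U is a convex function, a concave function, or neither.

U is quadratic, so its Hessian is the constant matrix H = [[2, -4], [-4, 6]].
det(H) = -4, tr(H) = 8.
det(H) < 0, so H is indefinite: neither convex nor concave.

neither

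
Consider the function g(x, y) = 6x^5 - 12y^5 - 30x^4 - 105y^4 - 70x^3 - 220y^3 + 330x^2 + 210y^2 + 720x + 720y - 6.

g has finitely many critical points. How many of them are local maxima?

g separates as a function of x plus a function of y, so ∇g=0 decouples.
∂g/∂x = 30(x - 4)(x - 3)(x + 1)(x + 2) = 0 at x ∈ {-2, -1, 3, 4}; ∂g/∂y = -60(y - 1)(y + 1)(y + 3)(y + 4) = 0 at y ∈ {-4, -3, -1, 1}.
The Hessian is diagonal: diag(g_xx, g_yy). Second derivatives: g_xx(-2)=-900, g_xx(-1)=600, g_xx(3)=-600, g_xx(4)=900; g_yy(-4)=900, g_yy(-3)=-480, g_yy(-1)=720, g_yy(1)=-2400.
Local maxima occur where both diagonal entries negative: (-2, -3), (-2, 1), (3, -3), (3, 1). Count: 4.

4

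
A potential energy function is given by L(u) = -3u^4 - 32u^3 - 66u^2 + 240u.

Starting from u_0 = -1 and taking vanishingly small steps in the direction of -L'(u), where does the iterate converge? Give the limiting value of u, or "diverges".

L'(u) = -12(u - 1)(u + 4)(u + 5), so L'(-1) = 288.
Gradient descent moves in the -L' direction, i.e. u is decreasing.
The nearest critical point in that direction is u = -4, where L'' = 60 > 0 (a local minimum). The iterate converges there.

-4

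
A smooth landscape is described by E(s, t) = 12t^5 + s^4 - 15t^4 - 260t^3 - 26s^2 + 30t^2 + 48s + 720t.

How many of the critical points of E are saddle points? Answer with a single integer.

E separates as a function of s plus a function of t, so ∇E=0 decouples.
∂E/∂s = 4(s - 3)(s - 1)(s + 4) = 0 at s ∈ {-4, 1, 3}; ∂E/∂t = 60(t - 4)(t - 1)(t + 1)(t + 3) = 0 at t ∈ {-3, -1, 1, 4}.
The Hessian is diagonal: diag(E_ss, E_tt). Second derivatives: E_ss(-4)=140, E_ss(1)=-40, E_ss(3)=56; E_tt(-3)=-3360, E_tt(-1)=1200, E_tt(1)=-1440, E_tt(4)=6300.
Saddle points occur where the two diagonal entries have opposite signs: (-4, -3), (-4, 1), (1, -1), (1, 4), (3, -3), (3, 1). Count: 6.

6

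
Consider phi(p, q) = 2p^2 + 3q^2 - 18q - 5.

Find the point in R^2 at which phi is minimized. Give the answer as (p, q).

phi(p,q) separates as A(p) + B(q) − 5, so its minimum is min A + min B − 5.
A'(p) = 4p vanishes at p ∈ {0}; B'(q) = 6q - 18 vanishes at q ∈ {3}.
Local minima of A (where A''>0): A(0)=0. Local minima of B: B(3)=-27.
So the global minimum of phi is A(0) + B(3) − 5 = 0 − 27 − 5 = -32, attained at (0, 3).

(0, 3)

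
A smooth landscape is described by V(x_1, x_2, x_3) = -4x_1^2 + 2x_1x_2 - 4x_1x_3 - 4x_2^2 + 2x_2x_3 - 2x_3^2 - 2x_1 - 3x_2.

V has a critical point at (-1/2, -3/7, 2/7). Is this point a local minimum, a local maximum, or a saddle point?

local maximum

The Hessian is constant: H = [[-8, 2, -4], [2, -8, 2], [-4, 2, -4]].
Leading principal minors: Δ₁ = -8, Δ₂ = 60, Δ₃ = -112.
The minors alternate sign starting negative (−, +, −), so H is negative definite: a local maximum.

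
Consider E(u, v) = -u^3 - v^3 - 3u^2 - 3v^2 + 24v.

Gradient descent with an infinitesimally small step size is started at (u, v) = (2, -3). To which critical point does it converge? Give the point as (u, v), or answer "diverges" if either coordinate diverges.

E is separable, so gradient descent decouples: u follows -∂E/∂u, v follows -∂E/∂v.
∂E/∂u = -3u(u + 2); at u=2 this is -24, so u increases.
∂E/∂v = -3(v - 2)(v + 4); at v=-3 this is 15, so v decreases.
The u-coordinate has no critical point in that direction and runs off to infinity.

diverges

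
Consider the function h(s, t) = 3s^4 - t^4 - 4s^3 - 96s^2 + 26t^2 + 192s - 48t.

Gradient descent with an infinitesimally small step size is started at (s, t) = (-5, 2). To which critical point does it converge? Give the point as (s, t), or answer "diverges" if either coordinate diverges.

(-4, 1)

h is separable, so gradient descent decouples: s follows -∂h/∂s, t follows -∂h/∂t.
∂h/∂s = 12(s - 4)(s - 1)(s + 4); at s=-5 this is -648, so s increases.
∂h/∂t = -4(t - 3)(t - 1)(t + 4); at t=2 this is 24, so t decreases.
s converges to its nearest critical value -4 (a local min of the s-part); t converges to 1. The iterate converges to (-4, 1).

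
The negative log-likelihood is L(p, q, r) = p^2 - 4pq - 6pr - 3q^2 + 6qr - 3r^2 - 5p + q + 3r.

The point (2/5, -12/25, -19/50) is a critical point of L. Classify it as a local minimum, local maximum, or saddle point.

The Hessian is constant: H = [[2, -4, -6], [-4, -6, 6], [-6, 6, -6]].
Leading principal minors: Δ₁ = 2, Δ₂ = -28, Δ₃ = 600.
The minors fit neither the all-positive nor the alternating-sign pattern, so H is indefinite: a saddle point.

saddle point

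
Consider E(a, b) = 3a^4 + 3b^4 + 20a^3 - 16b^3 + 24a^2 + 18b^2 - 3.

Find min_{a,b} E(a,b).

E(a,b) separates as P(a) + Q(b) − 3, so its minimum is min P + min Q − 3.
P'(a) = 12a(a + 1)(a + 4) vanishes at a ∈ {-4, -1, 0}; Q'(b) = 12b(b - 3)(b - 1) vanishes at b ∈ {0, 1, 3}.
Local minima of P (where P''>0): P(-4)=-128, P(0)=0. Local minima of Q: Q(0)=0, Q(3)=-27.
So the global minimum of E is P(-4) + Q(3) − 3 = -128 − 27 − 3 = -158, attained at (-4, 3).

-158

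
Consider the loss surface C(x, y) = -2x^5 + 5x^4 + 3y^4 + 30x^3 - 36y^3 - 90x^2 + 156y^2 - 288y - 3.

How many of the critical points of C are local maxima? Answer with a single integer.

2

C separates as a function of x plus a function of y, so ∇C=0 decouples.
∂C/∂x = -10x(x - 3)(x - 2)(x + 3) = 0 at x ∈ {-3, 0, 2, 3}; ∂C/∂y = 12(y - 4)(y - 3)(y - 2) = 0 at y ∈ {2, 3, 4}.
The Hessian is diagonal: diag(C_xx, C_yy). Second derivatives: C_xx(-3)=900, C_xx(0)=-180, C_xx(2)=100, C_xx(3)=-180; C_yy(2)=24, C_yy(3)=-12, C_yy(4)=24.
Local maxima occur where both diagonal entries negative: (0, 3), (3, 3). Count: 2.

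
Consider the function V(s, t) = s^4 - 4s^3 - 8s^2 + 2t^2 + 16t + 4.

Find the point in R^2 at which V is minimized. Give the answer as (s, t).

(4, -4)

V(s,t) separates as P(s) + Q(t) + 4, so its minimum is min P + min Q + 4.
P'(s) = 4s(s - 4)(s + 1) vanishes at s ∈ {-1, 0, 4}; Q'(t) = 4(t + 4) vanishes at t ∈ {-4}.
Local minima of P (where P''>0): P(-1)=-3, P(4)=-128. Local minima of Q: Q(-4)=-32.
So the global minimum of V is P(4) + Q(-4) + 4 = -128 − 32 + 4 = -156, attained at (4, -4).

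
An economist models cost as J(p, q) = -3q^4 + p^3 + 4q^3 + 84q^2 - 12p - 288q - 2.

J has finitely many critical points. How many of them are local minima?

1

J separates as a function of p plus a function of q, so ∇J=0 decouples.
∂J/∂p = 3(p - 2)(p + 2) = 0 at p ∈ {-2, 2}; ∂J/∂q = -12(q - 3)(q - 2)(q + 4) = 0 at q ∈ {-4, 2, 3}.
The Hessian is diagonal: diag(J_pp, J_qq). Second derivatives: J_pp(-2)=-12, J_pp(2)=12; J_qq(-4)=-504, J_qq(2)=72, J_qq(3)=-84.
Local minima occur where both diagonal entries positive: (2, 2). Count: 1.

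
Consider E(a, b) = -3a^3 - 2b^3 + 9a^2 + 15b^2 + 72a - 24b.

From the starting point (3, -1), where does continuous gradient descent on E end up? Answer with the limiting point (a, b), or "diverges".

E is separable, so gradient descent decouples: a follows -∂E/∂a, b follows -∂E/∂b.
∂E/∂a = -9(a - 4)(a + 2); at a=3 this is 45, so a decreases.
∂E/∂b = -6(b - 4)(b - 1); at b=-1 this is -60, so b increases.
a converges to its nearest critical value -2 (a local min of the a-part); b converges to 1. The iterate converges to (-2, 1).

(-2, 1)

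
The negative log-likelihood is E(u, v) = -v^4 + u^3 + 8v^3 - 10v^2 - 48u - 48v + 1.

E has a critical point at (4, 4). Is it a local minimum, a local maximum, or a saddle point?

The mixed partial ∂²E/∂u∂v is 0, so the Hessian at any point is diag(E_uu, E_vv) = diag(6u, 4(-3v^2 + 12v - 5)).
At (4, 4): H = diag(24, -20).
The eigenvalues have opposite signs, so H is indefinite: a saddle point.

saddle point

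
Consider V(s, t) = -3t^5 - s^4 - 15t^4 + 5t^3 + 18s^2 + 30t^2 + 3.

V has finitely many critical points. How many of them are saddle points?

V separates as a function of s plus a function of t, so ∇V=0 decouples.
∂V/∂s = -4s(s - 3)(s + 3) = 0 at s ∈ {-3, 0, 3}; ∂V/∂t = -15t(t - 1)(t + 1)(t + 4) = 0 at t ∈ {-4, -1, 0, 1}.
The Hessian is diagonal: diag(V_ss, V_tt). Second derivatives: V_ss(-3)=-72, V_ss(0)=36, V_ss(3)=-72; V_tt(-4)=900, V_tt(-1)=-90, V_tt(0)=60, V_tt(1)=-150.
Saddle points occur where the two diagonal entries have opposite signs: (-3, -4), (-3, 0), (0, -1), (0, 1), (3, -4), (3, 0). Count: 6.

6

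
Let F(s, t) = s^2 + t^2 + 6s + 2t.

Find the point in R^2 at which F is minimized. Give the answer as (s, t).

F(s,t) separates as P(s) + Q(t), so its minimum is min P + min Q.
P'(s) = 2s + 6 vanishes at s ∈ {-3}; Q'(t) = 2(t + 1) vanishes at t ∈ {-1}.
Local minima of P (where P''>0): P(-3)=-9. Local minima of Q: Q(-1)=-1.
So the global minimum of F is P(-3) + Q(-1) = -9 − 1 = -10, attained at (-3, -1).

(-3, -1)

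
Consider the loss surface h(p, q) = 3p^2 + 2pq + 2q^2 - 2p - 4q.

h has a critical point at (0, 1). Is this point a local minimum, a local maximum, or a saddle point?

The Hessian of h is constant: H = [[6, 2], [2, 4]].
det(H) = 6·4 − 2² = 20.
det(H) > 0 and tr(H) = 10 > 0, so H is positive definite and the point is a local minimum.

local minimum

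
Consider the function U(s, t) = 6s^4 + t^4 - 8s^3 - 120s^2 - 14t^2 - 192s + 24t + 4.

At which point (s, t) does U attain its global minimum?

(4, -3)

U(s,t) separates as P(s) + Q(t) + 4, so its minimum is min P + min Q + 4.
P'(s) = 24(s - 4)(s + 1)(s + 2) vanishes at s ∈ {-2, -1, 4}; Q'(t) = 4(t - 2)(t - 1)(t + 3) vanishes at t ∈ {-3, 1, 2}.
Local minima of P (where P''>0): P(-2)=64, P(4)=-1664. Local minima of Q: Q(-3)=-117, Q(2)=8.
So the global minimum of U is P(4) + Q(-3) + 4 = -1664 − 117 + 4 = -1777, attained at (4, -3).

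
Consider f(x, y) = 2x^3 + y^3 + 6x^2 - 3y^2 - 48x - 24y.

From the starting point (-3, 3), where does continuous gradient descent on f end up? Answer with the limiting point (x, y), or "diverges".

f is separable, so gradient descent decouples: x follows -∂f/∂x, y follows -∂f/∂y.
∂f/∂x = 6(x - 2)(x + 4); at x=-3 this is -30, so x increases.
∂f/∂y = 3(y - 4)(y + 2); at y=3 this is -15, so y increases.
x converges to its nearest critical value 2 (a local min of the x-part); y converges to 4. The iterate converges to (2, 4).

(2, 4)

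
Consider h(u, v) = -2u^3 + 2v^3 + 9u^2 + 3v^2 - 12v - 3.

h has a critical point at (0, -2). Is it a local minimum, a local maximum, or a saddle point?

The mixed partial ∂²h/∂u∂v is 0, so the Hessian at any point is diag(h_uu, h_vv) = diag(6(-2u + 3), 6(2v + 1)).
At (0, -2): H = diag(18, -18).
The eigenvalues have opposite signs, so H is indefinite: a saddle point.

saddle point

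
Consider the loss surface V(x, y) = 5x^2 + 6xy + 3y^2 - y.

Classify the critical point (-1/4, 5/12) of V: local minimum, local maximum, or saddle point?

The Hessian of V is constant: H = [[10, 6], [6, 6]].
det(H) = 10·6 − 6² = 24.
det(H) > 0 and tr(H) = 16 > 0, so H is positive definite and the point is a local minimum.

local minimum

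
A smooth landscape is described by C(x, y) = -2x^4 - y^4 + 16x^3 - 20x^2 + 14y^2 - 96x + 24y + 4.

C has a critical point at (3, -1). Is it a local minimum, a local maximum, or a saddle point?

local minimum

The mixed partial ∂²C/∂x∂y is 0, so the Hessian at any point is diag(C_xx, C_yy) = diag(8(-3x^2 + 12x - 5), 4(-3y^2 + 7)).
At (3, -1): H = diag(32, 16).
Both eigenvalues are positive, so H is positive definite: a local minimum.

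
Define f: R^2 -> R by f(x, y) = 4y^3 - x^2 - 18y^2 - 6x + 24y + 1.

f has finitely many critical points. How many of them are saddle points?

f separates as a function of x plus a function of y, so ∇f=0 decouples.
∂f/∂x = -2(x + 3) = 0 at x ∈ {-3}; ∂f/∂y = 12(y - 2)(y - 1) = 0 at y ∈ {1, 2}.
The Hessian is diagonal: diag(f_xx, f_yy). Second derivatives: f_xx(-3)=-2; f_yy(1)=-12, f_yy(2)=12.
Saddle points occur where the two diagonal entries have opposite signs: (-3, 2). Count: 1.

1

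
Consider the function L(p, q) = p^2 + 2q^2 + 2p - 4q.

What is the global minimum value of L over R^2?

-3

L(p,q) separates as A(p) + B(q), so its minimum is min A + min B.
A'(p) = 2p + 2 vanishes at p ∈ {-1}; B'(q) = 4q - 4 vanishes at q ∈ {1}.
Local minima of A (where A''>0): A(-1)=-1. Local minima of B: B(1)=-2.
So the global minimum of L is A(-1) + B(1) = -1 − 2 = -3, attained at (-1, 1).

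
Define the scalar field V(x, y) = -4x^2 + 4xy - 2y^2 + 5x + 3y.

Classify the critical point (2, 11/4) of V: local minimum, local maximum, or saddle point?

The Hessian of V is constant: H = [[-8, 4], [4, -4]].
det(H) = (-8)·(-4) − 4² = 16.
det(H) > 0 and tr(H) = -12 < 0, so H is negative definite and the point is a local maximum.

local maximum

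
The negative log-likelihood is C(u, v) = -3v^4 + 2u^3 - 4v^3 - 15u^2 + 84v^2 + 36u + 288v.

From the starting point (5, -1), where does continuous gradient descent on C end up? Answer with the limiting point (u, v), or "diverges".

C is separable, so gradient descent decouples: u follows -∂C/∂u, v follows -∂C/∂v.
∂C/∂u = 6(u - 3)(u - 2); at u=5 this is 36, so u decreases.
∂C/∂v = -12(v - 4)(v + 2)(v + 3); at v=-1 this is 120, so v decreases.
u converges to its nearest critical value 3 (a local min of the u-part); v converges to -2. The iterate converges to (3, -2).

(3, -2)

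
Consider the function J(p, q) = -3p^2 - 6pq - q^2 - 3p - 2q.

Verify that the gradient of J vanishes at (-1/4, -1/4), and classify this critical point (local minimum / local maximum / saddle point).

saddle point

∇J = (-6p - 6q - 3, -6p - 2q - 2); substituting (-1/4, -1/4) gives ∇J = (0, 0), so (-1/4, -1/4) is indeed a critical point.
The Hessian of J is constant: H = [[-6, -6], [-6, -2]].
det(H) = (-6)·(-2) − (-6)² = -24.
Since det(H) < 0, H is indefinite and the critical point is a saddle point.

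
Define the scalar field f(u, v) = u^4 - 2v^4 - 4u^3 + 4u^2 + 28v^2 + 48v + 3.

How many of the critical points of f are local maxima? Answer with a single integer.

f separates as a function of u plus a function of v, so ∇f=0 decouples.
∂f/∂u = 4u(u - 2)(u - 1) = 0 at u ∈ {0, 1, 2}; ∂f/∂v = -8(v - 3)(v + 1)(v + 2) = 0 at v ∈ {-2, -1, 3}.
The Hessian is diagonal: diag(f_uu, f_vv). Second derivatives: f_uu(0)=8, f_uu(1)=-4, f_uu(2)=8; f_vv(-2)=-40, f_vv(-1)=32, f_vv(3)=-160.
Local maxima occur where both diagonal entries negative: (1, -2), (1, 3). Count: 2.

2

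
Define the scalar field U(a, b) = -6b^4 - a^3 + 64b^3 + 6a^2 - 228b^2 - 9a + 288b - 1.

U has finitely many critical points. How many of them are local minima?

U separates as a function of a plus a function of b, so ∇U=0 decouples.
∂U/∂a = -3(a - 3)(a - 1) = 0 at a ∈ {1, 3}; ∂U/∂b = -24(b - 4)(b - 3)(b - 1) = 0 at b ∈ {1, 3, 4}.
The Hessian is diagonal: diag(U_aa, U_bb). Second derivatives: U_aa(1)=6, U_aa(3)=-6; U_bb(1)=-144, U_bb(3)=48, U_bb(4)=-72.
Local minima occur where both diagonal entries positive: (1, 3). Count: 1.

1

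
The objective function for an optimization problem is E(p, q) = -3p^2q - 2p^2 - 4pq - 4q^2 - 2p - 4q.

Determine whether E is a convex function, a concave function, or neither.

The term -3p^2q is cubic, so the Hessian is not constant.
∂²E/∂p² = -6q - 4, which takes both signs as q varies (negative for sufficiently large q). A diagonal entry of the Hessian changing sign means the Hessian is neither positive- nor negative-semidefinite on all of R^2.

neither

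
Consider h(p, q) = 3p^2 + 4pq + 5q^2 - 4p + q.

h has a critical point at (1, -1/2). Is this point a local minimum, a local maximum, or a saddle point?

The Hessian of h is constant: H = [[6, 4], [4, 10]].
det(H) = 6·10 − 4² = 44.
det(H) > 0 and tr(H) = 16 > 0, so H is positive definite and the point is a local minimum.

local minimum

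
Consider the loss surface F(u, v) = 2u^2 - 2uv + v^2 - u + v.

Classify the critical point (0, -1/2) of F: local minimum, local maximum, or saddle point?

The Hessian of F is constant: H = [[4, -2], [-2, 2]].
det(H) = 4·2 − (-2)² = 4.
det(H) > 0 and tr(H) = 6 > 0, so H is positive definite and the point is a local minimum.

local minimum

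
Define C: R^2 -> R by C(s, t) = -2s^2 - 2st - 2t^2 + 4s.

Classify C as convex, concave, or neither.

C is quadratic, so its Hessian is the constant matrix H = [[-4, -2], [-2, -4]].
det(H) = 12, tr(H) = -8.
det(H) > 0 and tr(H) < 0, so H is negative definite everywhere: concave.

concave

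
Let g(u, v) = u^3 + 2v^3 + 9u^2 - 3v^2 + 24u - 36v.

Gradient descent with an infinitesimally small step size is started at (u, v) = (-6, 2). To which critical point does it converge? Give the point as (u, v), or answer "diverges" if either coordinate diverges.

diverges

g is separable, so gradient descent decouples: u follows -∂g/∂u, v follows -∂g/∂v.
∂g/∂u = 3(u + 2)(u + 4); at u=-6 this is 24, so u decreases.
∂g/∂v = 6(v - 3)(v + 2); at v=2 this is -24, so v increases.
The u-coordinate has no critical point in that direction and runs off to infinity.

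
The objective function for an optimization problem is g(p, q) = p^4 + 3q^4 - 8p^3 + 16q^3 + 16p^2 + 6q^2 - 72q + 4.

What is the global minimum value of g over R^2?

-43

g(p,q) separates as A(p) + B(q) + 4, so its minimum is min A + min B + 4.
A'(p) = 4p(p - 4)(p - 2) vanishes at p ∈ {0, 2, 4}; B'(q) = 12(q - 1)(q + 2)(q + 3) vanishes at q ∈ {-3, -2, 1}.
Local minima of A (where A''>0): A(0)=0, A(4)=0. Local minima of B: B(-3)=81, B(1)=-47.
So the global minimum of g is A(0) + B(1) + 4 = 0 − 47 + 4 = -43, attained at (0, 1).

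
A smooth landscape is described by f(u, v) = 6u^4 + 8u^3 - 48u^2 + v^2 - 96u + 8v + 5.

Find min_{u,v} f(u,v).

-235

f(u,v) separates as P(u) + Q(v) + 5, so its minimum is min P + min Q + 5.
P'(u) = 24(u - 2)(u + 1)(u + 2) vanishes at u ∈ {-2, -1, 2}; Q'(v) = 2v + 8 vanishes at v ∈ {-4}.
Local minima of P (where P''>0): P(-2)=32, P(2)=-224. Local minima of Q: Q(-4)=-16.
So the global minimum of f is P(2) + Q(-4) + 5 = -224 − 16 + 5 = -235, attained at (2, -4).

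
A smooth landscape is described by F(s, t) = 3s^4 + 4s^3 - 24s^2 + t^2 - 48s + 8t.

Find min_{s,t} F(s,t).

-128

F(s,t) separates as P(s) + Q(t), so its minimum is min P + min Q.
P'(s) = 12(s - 2)(s + 1)(s + 2) vanishes at s ∈ {-2, -1, 2}; Q'(t) = 2(t + 4) vanishes at t ∈ {-4}.
Local minima of P (where P''>0): P(-2)=16, P(2)=-112. Local minima of Q: Q(-4)=-16.
So the global minimum of F is P(2) + Q(-4) = -112 − 16 = -128, attained at (2, -4).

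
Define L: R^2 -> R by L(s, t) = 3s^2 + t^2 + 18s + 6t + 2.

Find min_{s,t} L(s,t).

L(s,t) separates as P(s) + Q(t) + 2, so its minimum is min P + min Q + 2.
P'(s) = 6s + 18 vanishes at s ∈ {-3}; Q'(t) = 2(t + 3) vanishes at t ∈ {-3}.
Local minima of P (where P''>0): P(-3)=-27. Local minima of Q: Q(-3)=-9.
So the global minimum of L is P(-3) + Q(-3) + 2 = -27 − 9 + 2 = -34, attained at (-3, -3).

-34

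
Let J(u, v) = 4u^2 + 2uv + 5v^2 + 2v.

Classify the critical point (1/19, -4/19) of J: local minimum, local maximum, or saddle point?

The Hessian of J is constant: H = [[8, 2], [2, 10]].
det(H) = 8·10 − 2² = 76.
det(H) > 0 and tr(H) = 18 > 0, so H is positive definite and the point is a local minimum.

local minimum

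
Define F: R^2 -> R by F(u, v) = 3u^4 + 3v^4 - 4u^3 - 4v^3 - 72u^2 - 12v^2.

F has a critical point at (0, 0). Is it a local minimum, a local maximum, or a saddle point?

The mixed partial ∂²F/∂u∂v is 0, so the Hessian at any point is diag(F_uu, F_vv) = diag(12(3u^2 - 2u - 12), 12(3v^2 - 2v - 2)).
At (0, 0): H = diag(-144, -24).
Both eigenvalues are negative, so H is negative definite: a local maximum.

local maximum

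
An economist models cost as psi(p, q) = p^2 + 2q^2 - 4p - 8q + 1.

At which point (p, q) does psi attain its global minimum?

psi(p,q) separates as A(p) + B(q) + 1, so its minimum is min A + min B + 1.
A'(p) = 2p - 4 vanishes at p ∈ {2}; B'(q) = 4q - 8 vanishes at q ∈ {2}.
Local minima of A (where A''>0): A(2)=-4. Local minima of B: B(2)=-8.
So the global minimum of psi is A(2) + B(2) + 1 = -4 − 8 + 1 = -11, attained at (2, 2).

(2, 2)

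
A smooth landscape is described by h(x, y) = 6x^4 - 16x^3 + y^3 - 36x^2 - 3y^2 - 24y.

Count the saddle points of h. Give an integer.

h separates as a function of x plus a function of y, so ∇h=0 decouples.
∂h/∂x = 24x(x - 3)(x + 1) = 0 at x ∈ {-1, 0, 3}; ∂h/∂y = 3(y - 4)(y + 2) = 0 at y ∈ {-2, 4}.
The Hessian is diagonal: diag(h_xx, h_yy). Second derivatives: h_xx(-1)=96, h_xx(0)=-72, h_xx(3)=288; h_yy(-2)=-18, h_yy(4)=18.
Saddle points occur where the two diagonal entries have opposite signs: (-1, -2), (0, 4), (3, -2). Count: 3.

3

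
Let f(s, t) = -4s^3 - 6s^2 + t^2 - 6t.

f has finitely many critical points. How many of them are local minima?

f separates as a function of s plus a function of t, so ∇f=0 decouples.
∂f/∂s = -12s(s + 1) = 0 at s ∈ {-1, 0}; ∂f/∂t = 2(t - 3) = 0 at t ∈ {3}.
The Hessian is diagonal: diag(f_ss, f_tt). Second derivatives: f_ss(-1)=12, f_ss(0)=-12; f_tt(3)=2.
Local minima occur where both diagonal entries positive: (-1, 3). Count: 1.

1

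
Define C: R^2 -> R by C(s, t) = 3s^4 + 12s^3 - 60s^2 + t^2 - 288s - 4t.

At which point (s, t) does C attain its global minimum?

(3, 2)

C(s,t) separates as P(s) + Q(t), so its minimum is min P + min Q.
P'(s) = 12(s - 3)(s + 2)(s + 4) vanishes at s ∈ {-4, -2, 3}; Q'(t) = 2(t - 2) vanishes at t ∈ {2}.
Local minima of P (where P''>0): P(-4)=192, P(3)=-837. Local minima of Q: Q(2)=-4.
So the global minimum of C is P(3) + Q(2) = -837 − 4 = -841, attained at (3, 2).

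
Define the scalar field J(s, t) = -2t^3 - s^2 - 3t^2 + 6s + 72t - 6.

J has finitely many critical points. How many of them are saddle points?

1

J separates as a function of s plus a function of t, so ∇J=0 decouples.
∂J/∂s = -2(s - 3) = 0 at s ∈ {3}; ∂J/∂t = -6(t - 3)(t + 4) = 0 at t ∈ {-4, 3}.
The Hessian is diagonal: diag(J_ss, J_tt). Second derivatives: J_ss(3)=-2; J_tt(-4)=42, J_tt(3)=-42.
Saddle points occur where the two diagonal entries have opposite signs: (3, -4). Count: 1.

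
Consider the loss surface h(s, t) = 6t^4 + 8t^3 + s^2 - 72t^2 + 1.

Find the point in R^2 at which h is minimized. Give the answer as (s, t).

(0, -3)

h(s,t) separates as P(s) + Q(t) + 1, so its minimum is min P + min Q + 1.
P'(s) = 2s vanishes at s ∈ {0}; Q'(t) = 24t(t - 2)(t + 3) vanishes at t ∈ {-3, 0, 2}.
Local minima of P (where P''>0): P(0)=0. Local minima of Q: Q(-3)=-378, Q(2)=-128.
So the global minimum of h is P(0) + Q(-3) + 1 = 0 − 378 + 1 = -377, attained at (0, -3).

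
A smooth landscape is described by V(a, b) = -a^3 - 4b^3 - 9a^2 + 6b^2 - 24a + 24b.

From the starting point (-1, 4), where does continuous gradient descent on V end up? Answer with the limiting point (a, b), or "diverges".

V is separable, so gradient descent decouples: a follows -∂V/∂a, b follows -∂V/∂b.
∂V/∂a = -3(a + 2)(a + 4); at a=-1 this is -9, so a increases.
∂V/∂b = -12(b - 2)(b + 1); at b=4 this is -120, so b increases.
The a-coordinate has no critical point in that direction and runs off to infinity.

diverges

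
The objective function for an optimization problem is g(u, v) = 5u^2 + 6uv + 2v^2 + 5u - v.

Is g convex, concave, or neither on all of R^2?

g is quadratic, so its Hessian is the constant matrix H = [[10, 6], [6, 4]].
det(H) = 4, tr(H) = 14.
det(H) > 0 and tr(H) > 0, so H is positive definite everywhere: convex.

convex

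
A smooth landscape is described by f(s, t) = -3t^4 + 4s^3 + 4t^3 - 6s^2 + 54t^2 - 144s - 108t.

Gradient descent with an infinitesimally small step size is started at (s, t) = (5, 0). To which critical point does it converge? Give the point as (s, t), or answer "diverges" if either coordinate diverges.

f is separable, so gradient descent decouples: s follows -∂f/∂s, t follows -∂f/∂t.
∂f/∂s = 12(s - 4)(s + 3); at s=5 this is 96, so s decreases.
∂f/∂t = -12(t - 3)(t - 1)(t + 3); at t=0 this is -108, so t increases.
s converges to its nearest critical value 4 (a local min of the s-part); t converges to 1. The iterate converges to (4, 1).

(4, 1)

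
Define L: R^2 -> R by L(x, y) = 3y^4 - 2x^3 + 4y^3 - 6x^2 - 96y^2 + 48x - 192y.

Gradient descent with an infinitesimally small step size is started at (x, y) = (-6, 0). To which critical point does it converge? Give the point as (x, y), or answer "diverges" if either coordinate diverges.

L is separable, so gradient descent decouples: x follows -∂L/∂x, y follows -∂L/∂y.
∂L/∂x = -6(x - 2)(x + 4); at x=-6 this is -96, so x increases.
∂L/∂y = 12(y - 4)(y + 1)(y + 4); at y=0 this is -192, so y increases.
x converges to its nearest critical value -4 (a local min of the x-part); y converges to 4. The iterate converges to (-4, 4).

(-4, 4)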